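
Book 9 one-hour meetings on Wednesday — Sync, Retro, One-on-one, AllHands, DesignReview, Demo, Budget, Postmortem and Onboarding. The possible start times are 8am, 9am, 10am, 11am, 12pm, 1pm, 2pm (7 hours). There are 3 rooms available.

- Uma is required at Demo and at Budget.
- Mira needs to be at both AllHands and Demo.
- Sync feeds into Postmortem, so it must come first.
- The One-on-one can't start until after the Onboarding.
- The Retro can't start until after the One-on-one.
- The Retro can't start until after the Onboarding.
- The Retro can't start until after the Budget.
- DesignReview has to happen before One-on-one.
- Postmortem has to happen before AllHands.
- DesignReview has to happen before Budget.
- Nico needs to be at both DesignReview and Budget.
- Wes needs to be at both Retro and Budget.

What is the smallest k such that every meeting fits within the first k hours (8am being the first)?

The precedence chain requires at least 3 distinct hours.
With at most 3 per hour and 9 meetings, at least 3 hours are needed.
Could 3 hours be enough, i.e. nothing placed later than 10am? No: Budget must come after DesignReview (at 8am or later) → {9am, 10am}; DesignReview must come before Budget (at 10am or earlier) → {8am, 9am}; One-on-one must come after DesignReview (at 8am or later) → {9am, 10am}; Onboarding must come before One-on-one (at 10am or earlier) → {8am, 9am}; Retro must come after Budget (at 9am or later) → {10am}; Budget must come before Retro (at 10am or earlier) → {9am}; One-on-one must come before Retro (at 10am or earlier) → {9am}; Postmortem must come after Sync (at 8am or later) → {9am, 10am}; Sync must come before Postmortem (at 10am or earlier) → {8am, 9am}; AllHands must come after Postmortem (at 9am or later) → {10am}; Postmortem must come before AllHands (at 10am or earlier) → {9am}; DesignReview can't share with Budget (9am) → {8am}; Demo can't share with AllHands (10am) → {8am, 9am}; Demo can't share with Budget (9am) → {8am}; Sync can't use 9am, already full with One-on-one, Budget and Postmortem (limit 3) → {8am}; Onboarding can't use 9am, already full with One-on-one, Budget and Postmortem (limit 3) → {8am}; that puts Sync, DesignReview, Demo and Onboarding all in 8am — more than 3 per hour.
So 3 hours is not enough.
4 works (last occupied hour: 11am): for example AllHands -> 10am; DesignReview -> 8am; Sync -> 8am; Postmortem -> 9am; Retro -> 10am; Budget -> 9am; One-on-one -> 9am; Demo -> 11am; Onboarding -> 8am.

4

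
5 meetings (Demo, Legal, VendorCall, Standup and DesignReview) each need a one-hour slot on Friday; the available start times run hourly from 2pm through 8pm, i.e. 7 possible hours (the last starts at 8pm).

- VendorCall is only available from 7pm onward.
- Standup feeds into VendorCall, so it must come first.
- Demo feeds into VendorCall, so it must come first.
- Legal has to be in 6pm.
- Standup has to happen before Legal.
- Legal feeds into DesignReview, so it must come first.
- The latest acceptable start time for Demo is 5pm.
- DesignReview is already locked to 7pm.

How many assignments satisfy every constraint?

Splitting on Demo: it can be 2pm (8), 3pm (8), 4pm (8), 5pm (8). Listing each branch's schedules as (Legal, VendorCall, Standup, DesignReview):
Demo=2pm: (6pm,7pm,2pm,7pm) (6pm,7pm,3pm,7pm) (6pm,7pm,4pm,7pm) (6pm,7pm,5pm,7pm) (6pm,8pm,2pm,7pm) (6pm,8pm,3pm,7pm) (6pm,8pm,4pm,7pm) (6pm,8pm,5pm,7pm) — 8.
Demo=3pm: (6pm,7pm,2pm,7pm) (6pm,7pm,3pm,7pm) (6pm,7pm,4pm,7pm) (6pm,7pm,5pm,7pm) (6pm,8pm,2pm,7pm) (6pm,8pm,3pm,7pm) (6pm,8pm,4pm,7pm) (6pm,8pm,5pm,7pm) — 8.
Demo=4pm: (6pm,7pm,2pm,7pm) (6pm,7pm,3pm,7pm) (6pm,7pm,4pm,7pm) (6pm,7pm,5pm,7pm) (6pm,8pm,2pm,7pm) (6pm,8pm,3pm,7pm) (6pm,8pm,4pm,7pm) (6pm,8pm,5pm,7pm) — 8.
Demo=5pm: (6pm,7pm,2pm,7pm) (6pm,7pm,3pm,7pm) (6pm,7pm,4pm,7pm) (6pm,7pm,5pm,7pm) (6pm,8pm,2pm,7pm) (6pm,8pm,3pm,7pm) (6pm,8pm,4pm,7pm) (6pm,8pm,5pm,7pm) — 8.
Summing: 8 + 8 + 8 + 8 = 32.

32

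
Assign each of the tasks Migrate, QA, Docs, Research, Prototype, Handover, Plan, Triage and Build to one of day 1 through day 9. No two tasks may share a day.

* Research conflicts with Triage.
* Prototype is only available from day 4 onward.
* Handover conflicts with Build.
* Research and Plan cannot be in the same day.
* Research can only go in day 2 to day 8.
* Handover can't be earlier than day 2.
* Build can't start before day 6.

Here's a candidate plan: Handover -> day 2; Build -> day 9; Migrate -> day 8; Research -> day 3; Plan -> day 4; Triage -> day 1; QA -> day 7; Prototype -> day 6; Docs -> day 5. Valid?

Yes, all constraints hold

Research and Plan cannot be in the same day — holds.
Research conflicts with Triage — holds.
No two tasks may share a day — holds.
Research can only go in day 2 to day 8 — holds.
Prototype is only available from day 4 onward — holds.
Handover can't be earlier than day 2 — holds.
Build can't start before day 6 — holds.
Handover conflicts with Build — holds.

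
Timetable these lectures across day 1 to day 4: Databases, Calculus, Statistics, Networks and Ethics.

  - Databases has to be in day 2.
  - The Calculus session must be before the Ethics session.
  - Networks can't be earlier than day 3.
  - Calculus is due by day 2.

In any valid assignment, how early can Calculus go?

Calculus's own window allows nothing later than day 2.
Calculus at day 1 is achievable: Databases in day 2, Networks in day 3, Ethics in day 2, Calculus in day 1, Statistics in day 1.

day 1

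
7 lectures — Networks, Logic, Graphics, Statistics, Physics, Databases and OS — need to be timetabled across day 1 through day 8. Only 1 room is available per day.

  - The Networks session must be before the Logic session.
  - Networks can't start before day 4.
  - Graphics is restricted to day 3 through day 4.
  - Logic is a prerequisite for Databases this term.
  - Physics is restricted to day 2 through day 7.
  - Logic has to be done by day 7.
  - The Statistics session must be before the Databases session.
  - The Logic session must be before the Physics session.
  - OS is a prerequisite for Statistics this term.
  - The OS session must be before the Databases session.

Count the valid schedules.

17

Splitting on Networks: it can be day 4 (11), day 5 (6). Listing each branch's schedules as (Logic, Graphics, Statistics, Physics, Databases, OS) by day number:
Networks=day 4: (5,3,2,6,7,1) (5,3,2,6,8,1) (5,3,2,7,6,1) (5,3,2,7,8,1) (5,3,6,7,8,1) (5,3,6,7,8,2) (5,3,7,6,8,1) (5,3,7,6,8,2) (6,3,2,7,8,1) (6,3,5,7,8,1) (6,3,5,7,8,2) — 11.
Networks=day 5: (6,3,2,7,8,1) (6,3,4,7,8,1) (6,3,4,7,8,2) (6,4,2,7,8,1) (6,4,3,7,8,1) (6,4,3,7,8,2) — 6.
Summing: 11 + 6 = 17.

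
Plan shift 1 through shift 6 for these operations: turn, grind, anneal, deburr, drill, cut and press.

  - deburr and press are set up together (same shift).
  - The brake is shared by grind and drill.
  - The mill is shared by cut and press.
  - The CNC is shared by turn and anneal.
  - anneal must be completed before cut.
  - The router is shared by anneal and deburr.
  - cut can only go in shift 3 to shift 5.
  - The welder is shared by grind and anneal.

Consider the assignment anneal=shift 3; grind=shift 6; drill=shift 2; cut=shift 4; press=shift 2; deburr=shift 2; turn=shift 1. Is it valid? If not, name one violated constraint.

The mill is shared by cut and press — holds.
anneal must be completed before cut — holds.
The CNC is shared by turn and anneal — holds.
The welder is shared by grind and anneal — holds.
cut can only go in shift 3 to shift 5 — holds.
deburr and press are set up together (same shift) — holds.
The router is shared by anneal and deburr — holds.
The brake is shared by grind and drill — holds.

Yes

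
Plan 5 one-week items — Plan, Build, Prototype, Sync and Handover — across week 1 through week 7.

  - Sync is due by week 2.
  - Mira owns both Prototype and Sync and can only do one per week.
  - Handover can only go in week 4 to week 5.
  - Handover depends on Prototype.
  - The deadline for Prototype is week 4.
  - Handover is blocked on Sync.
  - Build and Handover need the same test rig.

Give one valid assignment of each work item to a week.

Sync in week 1, Handover in week 4, Prototype in week 2, Build in week 1, Plan in week 1

Checking: Sync(week 1) before Handover(week 4); Prototype(week 2) before Handover(week 4); Build(week 1) != Handover(week 4); Prototype(week 2) != Sync(week 1); Prototype=week 2 in [week 1,week 4]; Handover=week 4 in [week 4,week 5]; Sync=week 1 in [week 1,week 2].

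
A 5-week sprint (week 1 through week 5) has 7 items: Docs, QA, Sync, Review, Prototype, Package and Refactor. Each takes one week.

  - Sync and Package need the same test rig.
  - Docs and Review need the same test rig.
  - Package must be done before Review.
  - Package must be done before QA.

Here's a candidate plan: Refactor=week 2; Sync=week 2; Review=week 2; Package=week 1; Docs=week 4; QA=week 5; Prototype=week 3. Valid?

Package must be done before Review — holds.
Docs and Review need the same test rig — holds.
Package must be done before QA — holds.
Sync and Package need the same test rig — holds.

Yes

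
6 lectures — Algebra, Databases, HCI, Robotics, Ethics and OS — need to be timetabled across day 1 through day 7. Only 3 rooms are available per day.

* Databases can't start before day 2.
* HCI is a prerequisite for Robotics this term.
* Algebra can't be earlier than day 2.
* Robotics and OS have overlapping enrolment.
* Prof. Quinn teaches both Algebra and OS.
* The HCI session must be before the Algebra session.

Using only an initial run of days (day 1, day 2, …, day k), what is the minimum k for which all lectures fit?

The precedence chain requires at least 2 distinct days.
With at most 3 per day and 6 lectures, at least 2 days are needed.
2 works (last occupied day: day 2): for example Ethics -> day 1; Databases -> day 2; Robotics -> day 2; HCI -> day 1; Algebra -> day 2; OS -> day 1.

2 days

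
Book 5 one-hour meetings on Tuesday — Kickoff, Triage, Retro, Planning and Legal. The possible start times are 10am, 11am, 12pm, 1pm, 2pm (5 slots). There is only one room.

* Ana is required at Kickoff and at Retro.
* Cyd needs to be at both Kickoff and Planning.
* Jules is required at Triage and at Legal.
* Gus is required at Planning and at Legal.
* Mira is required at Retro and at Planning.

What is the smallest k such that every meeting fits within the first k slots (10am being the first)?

5

With at most 1 per slot and 5 meetings, at least 5 slots are needed.
5 works (last occupied slot: 2pm): for example Planning=1pm, Triage=11am, Retro=12pm, Kickoff=10am, Legal=2pm.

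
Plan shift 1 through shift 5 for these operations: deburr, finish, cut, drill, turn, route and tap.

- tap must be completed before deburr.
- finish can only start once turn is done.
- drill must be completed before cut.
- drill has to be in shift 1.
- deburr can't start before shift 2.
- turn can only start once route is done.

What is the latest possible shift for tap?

Downstream work caps tap at shift 4.
tap at shift 4 is achievable: deburr in shift 5, cut in shift 2, drill in shift 1, turn in shift 2, route in shift 1, finish in shift 3, tap in shift 4.

shift 4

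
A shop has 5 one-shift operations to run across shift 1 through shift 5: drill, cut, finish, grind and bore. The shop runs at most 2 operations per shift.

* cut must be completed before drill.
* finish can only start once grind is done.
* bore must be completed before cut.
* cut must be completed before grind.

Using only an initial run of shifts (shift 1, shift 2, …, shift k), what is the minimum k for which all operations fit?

The precedence chain requires at least 4 distinct shifts.
With at most 2 per shift and 5 operations, at least 3 shifts are needed.
4 works (last occupied shift: shift 4): for example bore in shift 1; grind in shift 3; finish in shift 4; cut in shift 2; drill in shift 3.

4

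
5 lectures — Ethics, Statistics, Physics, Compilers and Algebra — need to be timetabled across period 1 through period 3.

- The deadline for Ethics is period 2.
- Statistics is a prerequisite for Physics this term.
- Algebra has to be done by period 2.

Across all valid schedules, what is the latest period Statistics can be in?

Downstream work caps Statistics at period 2.
Statistics at period 2 is achievable: Compilers=period 1; Physics=period 3; Ethics=period 1; Algebra=period 1; Statistics=period 2.

period 2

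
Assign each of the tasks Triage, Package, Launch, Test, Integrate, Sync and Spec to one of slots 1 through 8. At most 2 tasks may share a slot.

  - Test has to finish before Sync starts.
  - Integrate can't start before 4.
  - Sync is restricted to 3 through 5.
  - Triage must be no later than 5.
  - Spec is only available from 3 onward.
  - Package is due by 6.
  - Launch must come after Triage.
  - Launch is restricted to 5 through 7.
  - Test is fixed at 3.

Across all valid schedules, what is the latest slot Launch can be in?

7

Launch is available from 5; Launch's own window allows nothing later than 7.
Launch at 7 is achievable: Launch in 7, Sync in 4, Test in 3, Integrate in 4, Package in 1, Spec in 3, Triage in 1.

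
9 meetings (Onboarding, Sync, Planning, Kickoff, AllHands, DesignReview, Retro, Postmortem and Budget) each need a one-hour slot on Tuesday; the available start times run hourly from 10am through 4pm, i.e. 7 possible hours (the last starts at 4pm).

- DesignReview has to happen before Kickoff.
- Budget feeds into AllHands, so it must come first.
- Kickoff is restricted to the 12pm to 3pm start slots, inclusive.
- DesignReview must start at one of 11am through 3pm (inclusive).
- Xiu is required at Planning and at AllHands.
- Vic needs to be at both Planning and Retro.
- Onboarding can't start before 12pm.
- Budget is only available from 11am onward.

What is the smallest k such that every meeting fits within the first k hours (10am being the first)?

3

The precedence chain requires at least 2 distinct hours.
Onboarding can't be placed before 12pm — that is hour 3 counting from 10am — so the schedule must run through at least 3 hours.
3 works (last occupied hour: 12pm): for example Kickoff -> 12pm; DesignReview -> 11am; AllHands -> 12pm; Planning -> 10am; Sync -> 10am; Budget -> 11am; Onboarding -> 12pm; Retro -> 11am; Postmortem -> 10am.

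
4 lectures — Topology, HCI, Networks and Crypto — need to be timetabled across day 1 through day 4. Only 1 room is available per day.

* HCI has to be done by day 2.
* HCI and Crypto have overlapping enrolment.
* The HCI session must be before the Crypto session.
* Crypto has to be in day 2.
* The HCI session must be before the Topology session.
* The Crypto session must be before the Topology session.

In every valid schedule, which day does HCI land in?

day 1

HCI's window is day 1–day 2.
Crypto is fixed at day 2, and HCI can't share a day with Crypto.
So HCI must be day 1.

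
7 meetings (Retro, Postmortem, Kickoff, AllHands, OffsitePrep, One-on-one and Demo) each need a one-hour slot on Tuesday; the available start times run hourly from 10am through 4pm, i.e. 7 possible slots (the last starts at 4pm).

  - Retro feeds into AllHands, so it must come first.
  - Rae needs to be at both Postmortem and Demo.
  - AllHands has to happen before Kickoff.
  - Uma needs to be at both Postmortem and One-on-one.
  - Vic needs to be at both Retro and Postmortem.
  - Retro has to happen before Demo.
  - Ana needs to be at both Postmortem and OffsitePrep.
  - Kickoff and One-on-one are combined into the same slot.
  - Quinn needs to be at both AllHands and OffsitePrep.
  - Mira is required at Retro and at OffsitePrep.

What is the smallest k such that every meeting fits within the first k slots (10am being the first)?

The precedence chain requires at least 3 distinct slots.
3 works (last occupied slot: 12pm): for example Retro in 10am; AllHands in 11am; Demo in 12pm; OffsitePrep in 12pm; Kickoff in 12pm; One-on-one in 12pm; Postmortem in 11am.

3 slots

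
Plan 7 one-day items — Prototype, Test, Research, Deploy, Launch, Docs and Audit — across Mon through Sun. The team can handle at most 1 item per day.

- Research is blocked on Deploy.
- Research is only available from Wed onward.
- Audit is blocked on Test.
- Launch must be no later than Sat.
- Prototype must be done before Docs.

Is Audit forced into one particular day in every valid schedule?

Audit can be Tue (e.g. Audit in Tue; Launch in Fri; Prototype in Sat; Deploy in Wed; Docs in Sun; Research in Thu; Test in Mon) or Wed (e.g. Test=Mon, Audit=Wed, Deploy=Tue, Launch=Fri, Prototype=Sat, Research=Thu, Docs=Sun).

No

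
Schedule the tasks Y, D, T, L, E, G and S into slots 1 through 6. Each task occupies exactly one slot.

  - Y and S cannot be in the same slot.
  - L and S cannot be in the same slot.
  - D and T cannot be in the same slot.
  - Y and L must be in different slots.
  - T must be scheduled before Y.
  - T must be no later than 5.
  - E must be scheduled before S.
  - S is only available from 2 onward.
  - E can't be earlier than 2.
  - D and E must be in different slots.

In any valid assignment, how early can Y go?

Precedence pushes Y to at least 2.
Y at 2 is achievable: D in 3; Y in 2; S in 3; L in 1; T in 1; E in 2; G in 1.

2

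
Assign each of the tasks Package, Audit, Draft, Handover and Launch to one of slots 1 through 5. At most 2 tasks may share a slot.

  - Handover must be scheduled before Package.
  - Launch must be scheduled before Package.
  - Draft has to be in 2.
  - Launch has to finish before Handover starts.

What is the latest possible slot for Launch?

3

Downstream work caps Launch at 3.
Launch at 3 is achievable: Handover=4; Audit=1; Package=5; Launch=3; Draft=2.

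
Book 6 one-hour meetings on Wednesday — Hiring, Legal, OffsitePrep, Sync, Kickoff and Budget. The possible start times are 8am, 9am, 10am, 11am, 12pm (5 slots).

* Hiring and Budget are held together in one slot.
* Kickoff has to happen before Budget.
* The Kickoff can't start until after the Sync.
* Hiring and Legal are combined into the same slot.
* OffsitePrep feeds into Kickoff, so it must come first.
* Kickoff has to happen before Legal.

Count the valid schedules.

20

Splitting on Hiring: it can be 10am (1), 11am (5), 12pm (14). Listing each branch's schedules as (Legal, OffsitePrep, Sync, Kickoff, Budget):
Hiring=10am: (10am,8am,8am,9am,10am) — 1.
Hiring=11am: (11am,8am,8am,9am,11am) (11am,8am,8am,10am,11am) (11am,8am,9am,10am,11am) (11am,9am,8am,10am,11am) (11am,9am,9am,10am,11am) — 5.
Hiring=12pm: (12pm,8am,8am,9am,12pm) (12pm,8am,8am,10am,12pm) (12pm,8am,8am,11am,12pm) (12pm,8am,9am,10am,12pm) (12pm,8am,9am,11am,12pm) (12pm,8am,10am,11am,12pm) (12pm,9am,8am,10am,12pm) (12pm,9am,8am,11am,12pm) (12pm,9am,9am,10am,12pm) (12pm,9am,9am,11am,12pm) (12pm,9am,10am,11am,12pm) (12pm,10am,8am,11am,12pm) (12pm,10am,9am,11am,12pm) (12pm,10am,10am,11am,12pm) — 14.
Summing: 1 + 5 + 14 = 20.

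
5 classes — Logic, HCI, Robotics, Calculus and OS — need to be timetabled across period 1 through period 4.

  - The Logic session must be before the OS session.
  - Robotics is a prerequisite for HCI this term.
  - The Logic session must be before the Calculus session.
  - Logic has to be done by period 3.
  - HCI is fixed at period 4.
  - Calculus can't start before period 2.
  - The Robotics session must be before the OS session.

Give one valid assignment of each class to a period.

Robotics=period 1; Logic=period 1; OS=period 2; Calculus=period 2; HCI=period 4

Checking: Logic(period 1) before Calculus(period 2); Robotics(period 1) before HCI(period 4); Logic(period 1) before OS(period 2); Robotics(period 1) before OS(period 2); Logic=period 1 in [period 1,period 3]; HCI=period 4 in [period 4,period 4]; Calculus=period 2 in [period 2,period 4].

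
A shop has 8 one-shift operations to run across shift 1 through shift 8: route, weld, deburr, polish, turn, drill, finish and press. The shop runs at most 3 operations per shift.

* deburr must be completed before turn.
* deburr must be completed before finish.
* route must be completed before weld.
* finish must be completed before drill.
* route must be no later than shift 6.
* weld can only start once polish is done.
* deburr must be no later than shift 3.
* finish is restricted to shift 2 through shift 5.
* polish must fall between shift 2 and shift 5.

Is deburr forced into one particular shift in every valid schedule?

No

deburr can be shift 1 (e.g. deburr=shift 1; drill=shift 3; weld=shift 3; turn=shift 2; finish=shift 2; press=shift 1; polish=shift 2; route=shift 1) or shift 2 (e.g. turn -> shift 3, route -> shift 1, weld -> shift 3, drill -> shift 4, polish -> shift 2, finish -> shift 3, deburr -> shift 2, press -> shift 1).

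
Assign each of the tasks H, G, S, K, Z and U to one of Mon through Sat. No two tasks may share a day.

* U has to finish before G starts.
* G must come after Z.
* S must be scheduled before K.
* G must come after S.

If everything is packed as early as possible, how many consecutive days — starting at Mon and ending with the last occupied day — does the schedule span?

The precedence chain requires at least 2 distinct days.
With at most 1 per day and 6 tasks, at least 6 days are needed.
6 works (last occupied day: Sat): for example K -> Fri; U -> Wed; S -> Mon; G -> Thu; Z -> Tue; H -> Sat.

6 days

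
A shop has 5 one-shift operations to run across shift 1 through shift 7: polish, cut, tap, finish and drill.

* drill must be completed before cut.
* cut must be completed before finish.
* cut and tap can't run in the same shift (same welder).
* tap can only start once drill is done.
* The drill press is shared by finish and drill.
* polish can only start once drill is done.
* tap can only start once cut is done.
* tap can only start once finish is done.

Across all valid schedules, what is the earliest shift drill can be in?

Downstream work caps drill at shift 4.
drill at shift 1 is achievable: cut -> shift 2; finish -> shift 3; drill -> shift 1; tap -> shift 4; polish -> shift 2.

shift 1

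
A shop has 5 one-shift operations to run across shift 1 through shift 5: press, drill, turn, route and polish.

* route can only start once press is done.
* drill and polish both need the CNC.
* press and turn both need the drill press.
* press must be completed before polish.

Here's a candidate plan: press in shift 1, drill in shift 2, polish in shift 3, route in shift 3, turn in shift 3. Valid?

Yes

drill and polish both need the CNC — holds.
route can only start once press is done — holds.
press must be completed before polish — holds.
press and turn both need the drill press — holds.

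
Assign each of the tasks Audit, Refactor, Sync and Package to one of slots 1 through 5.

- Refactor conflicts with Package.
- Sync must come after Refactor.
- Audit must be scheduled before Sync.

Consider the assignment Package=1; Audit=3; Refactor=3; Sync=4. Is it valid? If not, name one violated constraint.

Yes, all constraints hold

Audit must be scheduled before Sync — holds.
Sync must come after Refactor — holds.
Refactor conflicts with Package — holds.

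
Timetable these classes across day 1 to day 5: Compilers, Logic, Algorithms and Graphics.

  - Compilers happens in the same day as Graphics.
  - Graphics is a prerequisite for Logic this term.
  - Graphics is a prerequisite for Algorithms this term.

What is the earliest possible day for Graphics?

Downstream work caps Graphics at day 4.
Graphics at day 1 is achievable: Logic=day 2; Algorithms=day 2; Graphics=day 1; Compilers=day 1.

day 1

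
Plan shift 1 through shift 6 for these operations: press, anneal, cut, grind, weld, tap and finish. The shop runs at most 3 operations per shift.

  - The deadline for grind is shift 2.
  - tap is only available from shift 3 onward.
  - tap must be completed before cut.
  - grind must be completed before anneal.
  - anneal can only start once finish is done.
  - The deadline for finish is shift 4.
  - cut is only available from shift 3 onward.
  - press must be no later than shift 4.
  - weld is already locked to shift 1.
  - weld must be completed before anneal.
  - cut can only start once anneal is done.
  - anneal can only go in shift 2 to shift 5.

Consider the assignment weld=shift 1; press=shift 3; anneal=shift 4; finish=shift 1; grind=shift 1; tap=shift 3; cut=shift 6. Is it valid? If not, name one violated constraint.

cut is only available from shift 3 onward — holds.
grind must be completed before anneal — holds.
The deadline for finish is shift 4 — holds.
The deadline for grind is shift 2 — holds.
anneal can only go in shift 2 to shift 5 — holds.
press must be no later than shift 4 — holds.
cut can only start once anneal is done — holds.
tap is only available from shift 3 onward — holds.
anneal can only start once finish is done — holds.
weld is already locked to shift 1 — holds.
tap must be completed before cut — holds.
The shop runs at most 3 operations per shift — holds.
weld must be completed before anneal — holds.

Yes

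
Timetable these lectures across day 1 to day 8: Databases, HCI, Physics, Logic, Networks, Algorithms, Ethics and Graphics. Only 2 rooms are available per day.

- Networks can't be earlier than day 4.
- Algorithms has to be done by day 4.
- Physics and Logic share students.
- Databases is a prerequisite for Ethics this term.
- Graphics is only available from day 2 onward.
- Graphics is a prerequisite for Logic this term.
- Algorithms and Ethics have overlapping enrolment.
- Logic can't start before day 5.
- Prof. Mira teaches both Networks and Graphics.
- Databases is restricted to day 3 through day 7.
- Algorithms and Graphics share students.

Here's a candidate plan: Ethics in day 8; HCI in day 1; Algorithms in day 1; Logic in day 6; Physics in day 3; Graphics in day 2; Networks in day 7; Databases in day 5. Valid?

Databases is a prerequisite for Ethics this term — holds.
Only 2 rooms are available per day — holds.
Algorithms and Graphics share students — holds.
Graphics is a prerequisite for Logic this term — holds.
Databases is restricted to day 3 through day 7 — holds.
Algorithms and Ethics have overlapping enrolment — holds.
Prof. Mira teaches both Networks and Graphics — holds.
Physics and Logic share students — holds.
Algorithms has to be done by day 4 — holds.
Graphics is only available from day 2 onward — holds.
Networks can't be earlier than day 4 — holds.
Logic can't start before day 5 — holds.

Yes, all constraints hold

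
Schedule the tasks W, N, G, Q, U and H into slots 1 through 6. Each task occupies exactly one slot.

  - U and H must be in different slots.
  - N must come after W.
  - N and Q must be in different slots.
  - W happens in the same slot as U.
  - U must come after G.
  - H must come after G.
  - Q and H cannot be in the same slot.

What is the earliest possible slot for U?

2

Precedence pushes U to at least 2; U must be in the same slot as W, which can't be after 5, so U is at most 5.
U at 2 is achievable: N in 3; H in 3; Q in 1; U in 2; W in 2; G in 1.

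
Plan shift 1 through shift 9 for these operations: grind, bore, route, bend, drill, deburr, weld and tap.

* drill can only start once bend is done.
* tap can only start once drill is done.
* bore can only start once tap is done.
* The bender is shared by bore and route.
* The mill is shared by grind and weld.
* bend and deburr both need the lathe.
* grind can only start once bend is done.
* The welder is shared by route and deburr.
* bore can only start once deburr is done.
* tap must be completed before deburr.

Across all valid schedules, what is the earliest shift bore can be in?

Precedence pushes bore to at least shift 5.
bore at shift 5 is achievable: bend -> shift 1; weld -> shift 1; bore -> shift 5; drill -> shift 2; tap -> shift 3; route -> shift 1; deburr -> shift 4; grind -> shift 2.

shift 5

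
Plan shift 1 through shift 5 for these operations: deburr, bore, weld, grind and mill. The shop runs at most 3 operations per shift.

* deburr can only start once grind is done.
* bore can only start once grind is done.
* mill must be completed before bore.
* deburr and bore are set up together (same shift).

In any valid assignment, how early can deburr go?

shift 2

Precedence pushes deburr to at least shift 2.
deburr at shift 2 is achievable: bore=shift 2; weld=shift 1; mill=shift 1; deburr=shift 2; grind=shift 1.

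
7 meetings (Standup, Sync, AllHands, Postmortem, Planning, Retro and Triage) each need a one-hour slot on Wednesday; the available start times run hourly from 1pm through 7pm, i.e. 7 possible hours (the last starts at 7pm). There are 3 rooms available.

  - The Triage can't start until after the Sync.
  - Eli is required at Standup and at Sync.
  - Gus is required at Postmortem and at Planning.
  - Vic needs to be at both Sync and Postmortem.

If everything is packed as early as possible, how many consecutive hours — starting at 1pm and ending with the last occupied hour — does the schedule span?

The precedence chain requires at least 2 distinct hours.
With at most 3 per hour and 7 meetings, at least 3 hours are needed.
3 works (last occupied hour: 3pm): for example Standup in 2pm; AllHands in 1pm; Retro in 3pm; Triage in 2pm; Sync in 1pm; Postmortem in 2pm; Planning in 1pm.

3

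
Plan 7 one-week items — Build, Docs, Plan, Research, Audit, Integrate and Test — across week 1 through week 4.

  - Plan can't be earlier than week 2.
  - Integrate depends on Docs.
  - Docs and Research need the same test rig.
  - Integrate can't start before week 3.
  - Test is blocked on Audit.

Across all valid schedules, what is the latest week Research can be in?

week 4

Research at week 4 is achievable: Test in week 2, Integrate in week 3, Audit in week 1, Build in week 1, Plan in week 2, Docs in week 1, Research in week 4.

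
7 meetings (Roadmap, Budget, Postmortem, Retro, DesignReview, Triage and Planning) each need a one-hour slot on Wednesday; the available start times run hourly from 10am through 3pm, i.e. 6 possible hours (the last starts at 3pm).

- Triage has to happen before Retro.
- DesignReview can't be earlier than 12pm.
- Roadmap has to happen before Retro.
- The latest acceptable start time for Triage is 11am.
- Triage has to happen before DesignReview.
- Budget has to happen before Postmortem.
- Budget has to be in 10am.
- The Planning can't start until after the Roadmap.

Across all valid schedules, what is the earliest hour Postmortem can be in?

11am

Precedence pushes Postmortem to at least 11am.
Postmortem at 11am is achievable: Retro in 11am, Triage in 10am, DesignReview in 12pm, Roadmap in 10am, Budget in 10am, Postmortem in 11am, Planning in 11am.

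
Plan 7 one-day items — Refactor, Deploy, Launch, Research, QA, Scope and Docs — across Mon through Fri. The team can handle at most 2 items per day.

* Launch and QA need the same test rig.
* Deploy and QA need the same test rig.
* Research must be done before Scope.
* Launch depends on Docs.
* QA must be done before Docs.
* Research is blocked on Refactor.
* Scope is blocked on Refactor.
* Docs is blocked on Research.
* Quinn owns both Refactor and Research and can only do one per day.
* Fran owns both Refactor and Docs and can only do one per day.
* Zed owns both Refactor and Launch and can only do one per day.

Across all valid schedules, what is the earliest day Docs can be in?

Precedence pushes Docs to at least Wed; downstream work caps Docs at Thu.
Docs at Wed is achievable: Launch=Thu; Refactor=Mon; Scope=Wed; Deploy=Tue; QA=Mon; Research=Tue; Docs=Wed.

Wed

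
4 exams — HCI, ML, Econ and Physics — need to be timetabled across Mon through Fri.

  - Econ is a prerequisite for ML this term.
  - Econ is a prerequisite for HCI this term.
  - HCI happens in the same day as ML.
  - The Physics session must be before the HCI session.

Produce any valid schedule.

Econ=Mon, ML=Tue, Physics=Mon, HCI=Tue

Checking: Econ(Mon) before ML(Tue); Physics(Mon) before HCI(Tue); Econ(Mon) before HCI(Tue); HCI = ML = Tue.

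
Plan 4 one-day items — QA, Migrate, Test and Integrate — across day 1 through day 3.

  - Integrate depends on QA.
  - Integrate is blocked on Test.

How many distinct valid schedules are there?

Splitting on QA: it can be day 1 (9), day 2 (6). Listing each branch's schedules as (Migrate, Test, Integrate) by day number:
QA=day 1: (1,1,2) (1,1,3) (1,2,3) (2,1,2) (2,1,3) (2,2,3) (3,1,2) (3,1,3) (3,2,3) — 9.
QA=day 2: (1,1,3) (1,2,3) (2,1,3) (2,2,3) (3,1,3) (3,2,3) — 6.
Summing: 9 + 6 = 15.

15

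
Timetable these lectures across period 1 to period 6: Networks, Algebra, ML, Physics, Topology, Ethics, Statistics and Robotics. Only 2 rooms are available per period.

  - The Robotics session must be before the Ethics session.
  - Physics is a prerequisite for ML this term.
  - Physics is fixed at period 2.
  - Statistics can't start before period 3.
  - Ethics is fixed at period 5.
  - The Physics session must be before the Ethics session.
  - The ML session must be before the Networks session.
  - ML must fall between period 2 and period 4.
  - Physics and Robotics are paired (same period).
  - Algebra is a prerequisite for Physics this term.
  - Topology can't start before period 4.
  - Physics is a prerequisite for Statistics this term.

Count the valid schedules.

Splitting on Networks: it can be period 4 (10), period 5 (11), period 6 (19). Listing each branch's schedules as (Algebra, ML, Physics, Topology, Ethics, Statistics, Robotics) by period number:
Networks=period 4: (1,3,2,4,5,3,2) (1,3,2,4,5,5,2) (1,3,2,4,5,6,2) (1,3,2,5,5,3,2) (1,3,2,5,5,4,2) (1,3,2,5,5,6,2) (1,3,2,6,5,3,2) (1,3,2,6,5,4,2) (1,3,2,6,5,5,2) (1,3,2,6,5,6,2) — 10.
Networks=period 5: (1,3,2,4,5,3,2) (1,3,2,4,5,4,2) (1,3,2,4,5,6,2) (1,3,2,6,5,3,2) (1,3,2,6,5,4,2) (1,3,2,6,5,6,2) (1,4,2,4,5,3,2) (1,4,2,4,5,6,2) (1,4,2,6,5,3,2) (1,4,2,6,5,4,2) (1,4,2,6,5,6,2) — 11.
Networks=period 6: (1,3,2,4,5,3,2) (1,3,2,4,5,4,2) (1,3,2,4,5,5,2) (1,3,2,4,5,6,2) (1,3,2,5,5,3,2) (1,3,2,5,5,4,2) (1,3,2,5,5,6,2) (1,3,2,6,5,3,2) (1,3,2,6,5,4,2) (1,3,2,6,5,5,2) (1,4,2,4,5,3,2) (1,4,2,4,5,5,2) (1,4,2,4,5,6,2) (1,4,2,5,5,3,2) (1,4,2,5,5,4,2) (1,4,2,5,5,6,2) (1,4,2,6,5,3,2) (1,4,2,6,5,4,2) (1,4,2,6,5,5,2) — 19.
Summing: 10 + 11 + 19 = 40.

40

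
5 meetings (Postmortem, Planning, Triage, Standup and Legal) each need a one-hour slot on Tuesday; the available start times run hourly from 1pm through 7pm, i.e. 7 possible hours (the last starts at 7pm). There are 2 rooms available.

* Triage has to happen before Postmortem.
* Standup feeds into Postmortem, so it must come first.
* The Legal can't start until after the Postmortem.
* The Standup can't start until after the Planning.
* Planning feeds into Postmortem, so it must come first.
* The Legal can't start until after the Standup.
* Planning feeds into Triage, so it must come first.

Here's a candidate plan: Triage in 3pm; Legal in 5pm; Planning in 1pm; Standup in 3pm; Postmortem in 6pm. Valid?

Invalid. The Legal can't start until after the Postmortem.

The Legal can't start until after the Standup — holds.
Planning feeds into Postmortem, so it must come first — holds.
Triage has to happen before Postmortem — holds.
The Legal can't start until after the Postmortem — violated.
Standup feeds into Postmortem, so it must come first — holds.
There are 2 rooms available — holds.
Planning feeds into Triage, so it must come first — holds.
The Standup can't start until after the Planning — holds.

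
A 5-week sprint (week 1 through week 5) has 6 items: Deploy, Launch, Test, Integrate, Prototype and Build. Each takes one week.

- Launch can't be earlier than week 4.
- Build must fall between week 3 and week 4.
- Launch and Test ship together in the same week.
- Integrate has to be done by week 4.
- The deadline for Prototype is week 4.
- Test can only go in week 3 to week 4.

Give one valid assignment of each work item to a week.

Test=week 4; Launch=week 4; Deploy=week 1; Build=week 3; Prototype=week 1; Integrate=week 1

Checking: Launch = Test = week 4; Build=week 3 in [week 3,week 4]; Integrate=week 1 in [week 1,week 4]; Prototype=week 1 in [week 1,week 4]; Test=week 4 in [week 3,week 4]; Launch=week 4 in [week 4,week 5].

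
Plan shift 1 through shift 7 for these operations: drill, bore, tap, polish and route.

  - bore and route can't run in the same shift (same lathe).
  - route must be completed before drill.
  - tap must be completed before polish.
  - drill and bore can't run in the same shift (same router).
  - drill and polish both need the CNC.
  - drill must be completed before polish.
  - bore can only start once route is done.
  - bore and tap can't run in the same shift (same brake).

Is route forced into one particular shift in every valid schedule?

No

route can be shift 1 (e.g. route -> shift 1, tap -> shift 1, bore -> shift 3, drill -> shift 2, polish -> shift 3) or shift 2 (e.g. drill in shift 3; route in shift 2; polish in shift 4; tap in shift 1; bore in shift 4).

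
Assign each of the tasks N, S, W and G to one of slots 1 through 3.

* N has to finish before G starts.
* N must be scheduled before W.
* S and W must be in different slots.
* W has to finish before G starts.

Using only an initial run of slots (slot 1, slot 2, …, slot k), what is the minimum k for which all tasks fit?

3 slots

The precedence chain requires at least 3 distinct slots.
3 works (last occupied slot: 3): for example S=1, N=1, W=2, G=3.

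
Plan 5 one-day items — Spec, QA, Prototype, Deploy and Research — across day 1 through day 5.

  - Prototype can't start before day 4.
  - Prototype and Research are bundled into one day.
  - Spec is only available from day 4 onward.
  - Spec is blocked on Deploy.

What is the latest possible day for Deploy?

day 4

Downstream work caps Deploy at day 4.
Deploy at day 4 is achievable: QA in day 1, Research in day 4, Spec in day 5, Deploy in day 4, Prototype in day 4.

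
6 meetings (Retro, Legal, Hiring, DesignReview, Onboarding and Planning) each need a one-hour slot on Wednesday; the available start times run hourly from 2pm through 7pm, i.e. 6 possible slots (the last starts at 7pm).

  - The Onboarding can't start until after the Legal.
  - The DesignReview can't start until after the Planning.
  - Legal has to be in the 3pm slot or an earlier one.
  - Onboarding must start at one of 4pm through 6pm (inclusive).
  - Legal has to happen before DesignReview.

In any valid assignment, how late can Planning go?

6pm

Downstream work caps Planning at 6pm.
Planning at 6pm is achievable: Hiring in 2pm, Planning in 6pm, Onboarding in 4pm, Legal in 2pm, Retro in 2pm, DesignReview in 7pm.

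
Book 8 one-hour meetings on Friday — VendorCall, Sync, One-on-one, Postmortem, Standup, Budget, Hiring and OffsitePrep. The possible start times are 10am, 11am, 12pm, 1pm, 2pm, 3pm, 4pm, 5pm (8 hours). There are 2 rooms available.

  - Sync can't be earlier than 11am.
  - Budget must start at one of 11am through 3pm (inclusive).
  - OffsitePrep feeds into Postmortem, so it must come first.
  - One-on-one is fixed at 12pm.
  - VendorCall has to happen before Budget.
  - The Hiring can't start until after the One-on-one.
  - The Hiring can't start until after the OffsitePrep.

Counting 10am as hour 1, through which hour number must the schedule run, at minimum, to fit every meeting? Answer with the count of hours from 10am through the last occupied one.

4

The precedence chain requires at least 2 distinct hours.
With at most 2 per hour and 8 meetings, at least 4 hours are needed.
Propagating the time windows through the other constraints, Hiring can't land before 1pm — that is hour 4 counting from 10am — so the schedule must run through at least 4 hours.
4 works (last occupied hour: 1pm): for example Sync=11am, OffsitePrep=10am, Postmortem=12pm, One-on-one=12pm, Standup=1pm, VendorCall=10am, Budget=11am, Hiring=1pm.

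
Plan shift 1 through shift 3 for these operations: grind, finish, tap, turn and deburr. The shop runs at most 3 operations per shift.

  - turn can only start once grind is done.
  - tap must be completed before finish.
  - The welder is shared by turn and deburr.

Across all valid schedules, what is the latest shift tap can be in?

shift 2

Downstream work caps tap at shift 2.
tap at shift 2 is achievable: tap -> shift 2; turn -> shift 2; deburr -> shift 1; finish -> shift 3; grind -> shift 1.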